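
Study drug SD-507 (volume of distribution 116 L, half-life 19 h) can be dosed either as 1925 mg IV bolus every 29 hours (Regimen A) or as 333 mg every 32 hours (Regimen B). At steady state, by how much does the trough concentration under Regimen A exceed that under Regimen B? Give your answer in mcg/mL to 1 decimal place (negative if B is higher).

Regimen A: f = (1/2)^(29/19) ≈ 0.3472; Cmin,ss = (1925/116)·f/(1−f) ≈ 8.826 mcg/mL.
Regimen B: f = (1/2)^(32/19) ≈ 0.3112; Cmin,ss = (333/116)·f/(1−f) ≈ 1.297 mcg/mL.
Difference ≈ 8.826 − 1.297 ≈ 7.529 mcg/mL.

7.5 mcg/mL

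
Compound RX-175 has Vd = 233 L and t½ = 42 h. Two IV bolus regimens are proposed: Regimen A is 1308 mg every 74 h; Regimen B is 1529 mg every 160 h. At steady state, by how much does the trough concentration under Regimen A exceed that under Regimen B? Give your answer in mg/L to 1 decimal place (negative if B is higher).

1.8 mg/L

Regimen A: f = (1/2)^(74/42) ≈ 0.2949; Cmin,ss = (1308/233)·f/(1−f) ≈ 2.348 mg/L.
Regimen B: f = (1/2)^(160/42) ≈ 0.0713; Cmin,ss = (1529/233)·f/(1−f) ≈ 0.504 mg/L.
Difference ≈ 2.348 − 0.504 ≈ 1.844 mg/L.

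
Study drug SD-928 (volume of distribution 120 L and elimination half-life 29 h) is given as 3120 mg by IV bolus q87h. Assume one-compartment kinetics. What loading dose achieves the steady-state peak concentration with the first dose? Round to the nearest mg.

f = (1/2)^(87/29) ≈ 0.125000; accumulation ratio R = 1/(1−f) ≈ 1.14286.
Loading dose to hit Cmax,ss on first dose: D_load = D_maint·R ≈ 3120 × 1.14286 ≈ 3565.72 mg.

3566 mg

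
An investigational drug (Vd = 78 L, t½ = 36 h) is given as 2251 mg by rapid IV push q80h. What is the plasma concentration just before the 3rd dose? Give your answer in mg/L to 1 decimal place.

7.5 mg/L

f = (1/2)^(τ/t½) = (1/2)^(80/36) ≈ 0.2143.
C₀ = D/Vd = 2251/78 ≈ 28.859 mg/L.
Before the 3rd dose, 2 doses have been given. Superposition: Cmin = C₀·(f + f²).
≈ 28.859 × (0.2143 + 0.0459) ≈ 28.859 × 0.2602 ≈ 7.509 mg/L.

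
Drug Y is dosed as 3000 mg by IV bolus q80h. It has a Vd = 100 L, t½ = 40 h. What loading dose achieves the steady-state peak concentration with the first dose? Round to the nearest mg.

f = (1/2)^(80/40) ≈ 0.250000; accumulation ratio R = 1/(1−f) ≈ 1.33333.
Loading dose to hit Cmax,ss on first dose: D_load = D_maint·R ≈ 3000 × 1.33333 ≈ 3999.99 mg.

4000 mg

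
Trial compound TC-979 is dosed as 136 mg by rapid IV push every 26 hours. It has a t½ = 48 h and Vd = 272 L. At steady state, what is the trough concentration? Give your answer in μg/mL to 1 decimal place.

1.1 μg/mL

τ/t½ = 26/48 ≈ 0.54167, so fraction remaining f = (1/2)^(26/48) ≈ 0.6870.
At steady state, accumulation factor R = 1/(1 − e^(−kτ)) ≈ 3.1949.
Single-dose peak C₀ = D/Vd = 136/272 ≈ 0.500 μg/mL.
Steady-state peak Cmax,ss = C₀·R ≈ 0.500 × 3.1949 ≈ 1.597 μg/mL.
One interval later, Cmin,ss = Cmax,ss·e^(−kτ) ≈ 1.597 × 0.6870 ≈ 1.097 μg/mL.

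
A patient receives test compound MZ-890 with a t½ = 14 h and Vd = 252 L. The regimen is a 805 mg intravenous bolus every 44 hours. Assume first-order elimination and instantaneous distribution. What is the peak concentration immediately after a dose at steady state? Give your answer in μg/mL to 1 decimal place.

k = ln2/t½ = ln2/14 ≈ 0.049511 h⁻¹; fraction remaining f = e^(−kτ) = e^(−0.049511×44) ≈ 0.1132.
Accumulation ratio R = 1/(1 − f) ≈ 1/0.8868 ≈ 1.1276.
Single-dose peak C₀ = D/Vd = 805/252 ≈ 3.194 μg/mL.
Steady-state peak Cmax,ss = C₀·R ≈ 3.194 × 1.1276 ≈ 3.602 μg/mL.

3.6 μg/mL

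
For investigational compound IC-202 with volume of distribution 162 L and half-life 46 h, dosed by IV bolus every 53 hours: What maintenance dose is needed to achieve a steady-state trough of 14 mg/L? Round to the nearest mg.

τ/t½ = 53/46 ≈ 1.1522, so f = (1/2)^(53/46) ≈ 0.449947.
Cmin,ss = (D/Vd)·f/(1−f), so D = Cmin,ss·Vd·(1−f)/f.
D = 14 × 162 × (1−f)/f ≈ 14 × 162 × 1.22248 ≈ 2772.58 mg.

2773 mg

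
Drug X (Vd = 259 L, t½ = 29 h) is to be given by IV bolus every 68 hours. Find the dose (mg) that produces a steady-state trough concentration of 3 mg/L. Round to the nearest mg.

3170 mg

τ/t½ = 68/29 ≈ 2.3448, so f = (1/2)^(68/29) ≈ 0.196851.
Cmin,ss = (D/Vd)·f/(1−f), so D = Cmin,ss·Vd·(1−f)/f.
D = 3 × 259 × (1−f)/f ≈ 3 × 259 × 4.07998 ≈ 3170.14 mg.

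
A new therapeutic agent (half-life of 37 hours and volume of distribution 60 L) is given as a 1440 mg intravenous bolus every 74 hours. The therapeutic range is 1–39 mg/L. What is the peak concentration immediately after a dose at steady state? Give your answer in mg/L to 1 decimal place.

32.0 mg/L

τ = 74 h = 2 half-lives, so f = (1/2)^2 = 0.25.
At steady state, R = 1/(1 − 0.25) = 4/3.
Single-dose peak C₀ = D/Vd = 1440/60 = 24 mg/L.
Steady-state peak Cmax,ss = C₀·R = 24 × 4/3 ≈ 32.000 mg/L.
Peak 32.0 mg/L vs MTC 39 mg/L: below toxic threshold.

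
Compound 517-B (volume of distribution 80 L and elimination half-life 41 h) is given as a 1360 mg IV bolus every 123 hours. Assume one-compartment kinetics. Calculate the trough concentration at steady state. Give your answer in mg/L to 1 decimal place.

τ = 123 h = 3 half-lives, so f = (1/2)^3 = 0.125.
Accumulation ratio R = 1/(1 − f) = 1/0.875 = 8/7.
Single-dose peak C₀ = D/Vd = 1360/80 = 17 mg/L.
Steady-state peak Cmax,ss = C₀·R = 17 × 8/7 ≈ 19.429 mg/L.
Steady-state trough Cmin,ss = Cmax,ss·f ≈ 19.429 × 0.125 ≈ 2.429 mg/L.

2.4 mg/L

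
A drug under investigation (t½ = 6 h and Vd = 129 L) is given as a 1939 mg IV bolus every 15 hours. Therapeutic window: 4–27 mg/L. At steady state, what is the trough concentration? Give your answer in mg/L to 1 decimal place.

3.2 mg/L

k = ln2/t½ = ln2/6 ≈ 0.115525 h⁻¹; fraction remaining f = e^(−kτ) = e^(−0.115525×15) ≈ 0.1768.
Accumulation ratio R = 1/(1 − f) ≈ 1/0.8232 ≈ 1.2148.
Single-dose peak C₀ = D/Vd = 1939/129 ≈ 15.031 mg/L.
Steady-state peak Cmax,ss = C₀·R ≈ 15.031 × 1.2148 ≈ 18.260 mg/L.
One interval later, Cmin,ss = Cmax,ss·e^(−kτ) ≈ 18.260 × 0.1768 ≈ 3.228 mg/L.
Trough 3.2 mg/L vs MEC 4 mg/L: subtherapeutic.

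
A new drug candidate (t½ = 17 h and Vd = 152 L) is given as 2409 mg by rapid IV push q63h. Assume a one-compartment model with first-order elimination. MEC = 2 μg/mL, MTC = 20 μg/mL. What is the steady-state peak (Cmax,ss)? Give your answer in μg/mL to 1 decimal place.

17.2 μg/mL

Over one 63-h interval, 63/17 ≈ 3.7059 half-lives elapse, leaving f ≈ 0.0766 of each dose.
Accumulation ratio R = 1/(1 − f) ≈ 1/0.9234 ≈ 1.0830.
Each bolus raises the concentration by D/Vd = 2409/152 ≈ 15.849 μg/mL.
Cmax,ss = C₀/(1 − f) ≈ 15.849/0.9234 ≈ 17.164 μg/mL.
Peak 17.2 μg/mL vs MTC 20 μg/mL: below toxic threshold.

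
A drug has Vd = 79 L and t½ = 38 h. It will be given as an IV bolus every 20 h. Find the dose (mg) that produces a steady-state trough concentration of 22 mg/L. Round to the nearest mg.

τ/t½ = 20/38 ≈ 0.52632, so f = (1/2)^(20/38) ≈ 0.694326.
Cmin,ss = (D/Vd)·f/(1−f), so D = Cmin,ss·Vd·(1−f)/f.
D = 22 × 79 × (1−f)/f ≈ 22 × 79 × 0.44025 ≈ 765.15 mg.

765 mg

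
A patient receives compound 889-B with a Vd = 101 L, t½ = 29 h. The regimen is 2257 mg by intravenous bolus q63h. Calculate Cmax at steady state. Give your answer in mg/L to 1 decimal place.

28.7 mg/L

τ/t½ = 63/29 ≈ 2.1724, so fraction remaining f = (1/2)^(63/29) ≈ 0.2218.
At steady state, accumulation factor R = 1/(1 − e^(−kτ)) ≈ 1.2850.
Single-dose peak C₀ = D/Vd = 2257/101 ≈ 22.347 mg/L.
Steady-state peak Cmax,ss = C₀·R ≈ 22.347 × 1.2850 ≈ 28.716 mg/L.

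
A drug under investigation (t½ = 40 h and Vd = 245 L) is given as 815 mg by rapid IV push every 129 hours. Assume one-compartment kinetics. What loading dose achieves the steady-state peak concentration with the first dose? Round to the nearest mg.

913 mg

f = (1/2)^(129/40) ≈ 0.106949; accumulation ratio R = 1/(1−f) ≈ 1.11976.
Loading dose to hit Cmax,ss on first dose: D_load = D_maint·R ≈ 815 × 1.11976 ≈ 912.60 mg.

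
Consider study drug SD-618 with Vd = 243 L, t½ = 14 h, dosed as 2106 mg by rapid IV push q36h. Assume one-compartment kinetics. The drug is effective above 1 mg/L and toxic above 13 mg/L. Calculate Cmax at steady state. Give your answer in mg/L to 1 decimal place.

Over one 36-h interval, 36/14 ≈ 2.5714 half-lives elapse, leaving f ≈ 0.1682 of each dose.
At steady state, accumulation factor R = 1/(1 − e^(−kτ)) ≈ 1.2022.
Each bolus raises the concentration by D/Vd = 2106/243 ≈ 8.667 mg/L.
Steady-state peak Cmax,ss = C₀·R ≈ 8.667 × 1.2022 ≈ 10.419 mg/L.
Peak 10.4 mg/L vs MTC 13 mg/L: below toxic threshold.

10.4 mg/L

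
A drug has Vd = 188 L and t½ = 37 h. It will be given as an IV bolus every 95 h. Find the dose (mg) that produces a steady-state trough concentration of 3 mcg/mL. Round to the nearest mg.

2779 mg

τ/t½ = 95/37 ≈ 2.5676, so f = (1/2)^(95/37) ≈ 0.168688.
Cmin,ss = (D/Vd)·f/(1−f), so D = Cmin,ss·Vd·(1−f)/f.
D = 3 × 188 × (1−f)/f ≈ 3 × 188 × 4.92810 ≈ 2779.45 mg.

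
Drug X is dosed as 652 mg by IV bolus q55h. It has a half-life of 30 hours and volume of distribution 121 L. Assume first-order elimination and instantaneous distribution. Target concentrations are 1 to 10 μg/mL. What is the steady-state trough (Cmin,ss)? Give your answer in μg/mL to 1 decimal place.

k = ln2/t½ = ln2/30 ≈ 0.023105 h⁻¹; fraction remaining f = e^(−kτ) = e^(−0.023105×55) ≈ 0.2806.
Each bolus raises the concentration by D/Vd = 652/121 ≈ 5.388 μg/mL.
Steady-state trough Cmin,ss = C₀·f/(1−f) ≈ 5.388 × 0.2806/0.7194 ≈ 2.102 μg/mL.
Trough 2.1 μg/mL vs MEC 1 μg/mL: adequate.

2.1 μg/mL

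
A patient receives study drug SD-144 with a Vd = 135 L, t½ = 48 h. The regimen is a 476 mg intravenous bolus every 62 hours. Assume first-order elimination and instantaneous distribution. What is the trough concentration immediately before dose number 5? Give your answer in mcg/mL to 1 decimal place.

f = (1/2)^(τ/t½) = (1/2)^(62/48) ≈ 0.4085.
C₀ = D/Vd = 476/135 ≈ 3.526 mcg/mL.
Before the 5th dose, 4 doses have been given. Superposition: Cmin = C₀·(f + f² + … + f^4).
≈ 3.526 × (0.4085 + 0.1669 + 0.0682 + 0.0278) ≈ 3.526 × 0.6714 ≈ 2.367 mcg/mL.

2.4 mcg/mL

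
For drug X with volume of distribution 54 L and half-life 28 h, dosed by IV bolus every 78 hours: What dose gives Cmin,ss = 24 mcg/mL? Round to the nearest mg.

τ/t½ = 78/28 ≈ 2.7857, so f = (1/2)^(78/28) ≈ 0.145016.
Cmin,ss = (D/Vd)·f/(1−f), so D = Cmin,ss·Vd·(1−f)/f.
D = 24 × 54 × (1−f)/f ≈ 24 × 54 × 5.89579 ≈ 7640.94 mg.

7641 mg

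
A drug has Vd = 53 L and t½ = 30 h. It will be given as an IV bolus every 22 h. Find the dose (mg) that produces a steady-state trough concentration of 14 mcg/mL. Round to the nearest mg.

492 mg

τ/t½ = 22/30 ≈ 0.73333, so f = (1/2)^(22/30) ≈ 0.601513.
Cmin,ss = (D/Vd)·f/(1−f), so D = Cmin,ss·Vd·(1−f)/f.
D = 14 × 53 × (1−f)/f ≈ 14 × 53 × 0.66247 ≈ 491.55 mg.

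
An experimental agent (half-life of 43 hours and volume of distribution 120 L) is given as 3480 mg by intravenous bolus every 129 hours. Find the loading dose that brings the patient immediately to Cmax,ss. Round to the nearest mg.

3977 mg

f = (1/2)^(129/43) ≈ 0.125000; accumulation ratio R = 1/(1−f) ≈ 1.14286.
Loading dose to hit Cmax,ss on first dose: D_load = D_maint·R ≈ 3480 × 1.14286 ≈ 3977.15 mg.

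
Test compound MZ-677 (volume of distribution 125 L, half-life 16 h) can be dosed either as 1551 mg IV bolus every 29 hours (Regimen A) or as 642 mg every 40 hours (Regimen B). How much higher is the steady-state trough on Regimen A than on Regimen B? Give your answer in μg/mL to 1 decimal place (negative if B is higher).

Regimen A: f = (1/2)^(29/16) ≈ 0.2847; Cmin,ss = (1551/125)·f/(1−f) ≈ 4.939 μg/mL.
Regimen B: f = (1/2)^(40/16) ≈ 0.1768; Cmin,ss = (642/125)·f/(1−f) ≈ 1.103 μg/mL.
Difference ≈ 4.939 − 1.103 ≈ 3.836 μg/mL.

3.8 μg/mL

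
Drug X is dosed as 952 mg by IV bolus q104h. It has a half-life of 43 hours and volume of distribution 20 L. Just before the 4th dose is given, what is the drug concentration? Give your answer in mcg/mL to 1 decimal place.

f = (1/2)^(τ/t½) = (1/2)^(104/43) ≈ 0.1870.
C₀ = D/Vd = 952/20 ≈ 47.600 mcg/mL.
Before the 4th dose, 3 doses have been given. Superposition: Cmin = C₀·(f + f² + … + f^3).
≈ 47.600 × (0.1870 + 0.0350 + 0.0065) ≈ 47.600 × 0.2285 ≈ 10.877 mcg/mL.

10.9 mcg/mL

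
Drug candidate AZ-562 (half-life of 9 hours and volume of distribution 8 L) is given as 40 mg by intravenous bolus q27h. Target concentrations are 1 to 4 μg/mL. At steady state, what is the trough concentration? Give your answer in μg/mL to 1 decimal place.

0.7 μg/mL

τ = 27 h = 3 half-lives, so f = (1/2)^3 = 0.125.
At steady state, R = 1/(1 − 0.125) = 8/7.
Single-dose peak C₀ = D/Vd = 40/8 = 5 μg/mL.
Steady-state peak Cmax,ss = C₀·R = 5 × 8/7 ≈ 5.714 μg/mL.
Steady-state trough Cmin,ss = Cmax,ss·f ≈ 5.714 × 0.125 ≈ 0.714 μg/mL.
Trough 0.7 μg/mL vs MEC 1 μg/mL: subtherapeutic.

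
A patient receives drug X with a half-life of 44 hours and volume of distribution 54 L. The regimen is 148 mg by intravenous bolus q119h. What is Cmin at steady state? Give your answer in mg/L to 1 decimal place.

0.5 mg/L

τ/t½ = 119/44 ≈ 2.7045, so fraction remaining f = (1/2)^(119/44) ≈ 0.1534.
At steady state, accumulation factor R = 1/(1 − e^(−kτ)) ≈ 1.1812.
Each bolus raises the concentration by D/Vd = 148/54 ≈ 2.741 mg/L.
Cmax,ss = C₀/(1 − f) ≈ 2.741/0.8466 ≈ 3.238 mg/L.
One interval later, Cmin,ss = Cmax,ss·e^(−kτ) ≈ 3.238 × 0.1534 ≈ 0.497 mg/L.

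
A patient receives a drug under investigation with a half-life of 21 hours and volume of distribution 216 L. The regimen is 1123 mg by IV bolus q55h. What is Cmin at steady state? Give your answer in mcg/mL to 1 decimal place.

k = ln2/t½ = ln2/21 ≈ 0.033007 h⁻¹; fraction remaining f = e^(−kτ) = e^(−0.033007×55) ≈ 0.1628.
Each bolus raises the concentration by D/Vd = 1123/216 ≈ 5.199 mcg/mL.
Steady-state trough Cmin,ss = C₀·f/(1−f) ≈ 5.199 × 0.1628/0.8372 ≈ 1.011 mcg/mL.

1.0 mcg/mL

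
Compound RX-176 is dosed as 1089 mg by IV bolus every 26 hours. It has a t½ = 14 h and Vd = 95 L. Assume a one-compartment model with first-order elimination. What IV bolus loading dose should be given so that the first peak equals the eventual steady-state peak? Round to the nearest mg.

f = (1/2)^(26/14) ≈ 0.276022; accumulation ratio R = 1/(1−f) ≈ 1.38126.
Loading dose to hit Cmax,ss on first dose: D_load = D_maint·R ≈ 1089 × 1.38126 ≈ 1504.19 mg.

1504 mg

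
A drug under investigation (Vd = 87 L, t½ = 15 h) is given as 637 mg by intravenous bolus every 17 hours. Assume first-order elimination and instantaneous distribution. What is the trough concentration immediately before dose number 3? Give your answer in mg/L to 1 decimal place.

f = (1/2)^(τ/t½) = (1/2)^(17/15) ≈ 0.4559.
C₀ = D/Vd = 637/87 ≈ 7.322 mg/L.
Before the 3rd dose, 2 doses have been given. Superposition: Cmin = C₀·(f + f²).
≈ 7.322 × (0.4559 + 0.2078) ≈ 7.322 × 0.6637 ≈ 4.860 mg/L.

4.9 mg/L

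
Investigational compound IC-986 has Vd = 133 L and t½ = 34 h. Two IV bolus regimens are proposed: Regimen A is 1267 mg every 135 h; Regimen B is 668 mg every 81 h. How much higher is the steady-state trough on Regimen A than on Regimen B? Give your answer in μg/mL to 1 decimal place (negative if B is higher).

-0.5 μg/mL

Regimen A: f = (1/2)^(135/34) ≈ 0.0638; Cmin,ss = (1267/133)·f/(1−f) ≈ 0.649 μg/mL.
Regimen B: f = (1/2)^(81/34) ≈ 0.1918; Cmin,ss = (668/133)·f/(1−f) ≈ 1.192 μg/mL.
Difference ≈ 0.649 − 1.192 ≈ -0.543 μg/mL.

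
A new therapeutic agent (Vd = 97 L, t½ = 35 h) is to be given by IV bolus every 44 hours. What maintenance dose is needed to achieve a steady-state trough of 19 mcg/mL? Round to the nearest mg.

2562 mg

τ/t½ = 44/35 ≈ 1.2571, so f = (1/2)^(44/35) ≈ 0.418372.
Cmin,ss = (D/Vd)·f/(1−f), so D = Cmin,ss·Vd·(1−f)/f.
D = 19 × 97 × (1−f)/f ≈ 19 × 97 × 1.39022 ≈ 2562.18 mg.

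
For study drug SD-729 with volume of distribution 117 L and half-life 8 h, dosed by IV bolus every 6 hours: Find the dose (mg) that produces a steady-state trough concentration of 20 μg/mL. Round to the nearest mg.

τ/t½ = 6/8 ≈ 0.75, so f = (1/2)^(6/8) ≈ 0.594604.
Cmin,ss = (D/Vd)·f/(1−f), so D = Cmin,ss·Vd·(1−f)/f.
D = 20 × 117 × (1−f)/f ≈ 20 × 117 × 0.68179 ≈ 1595.39 mg.

1595 mg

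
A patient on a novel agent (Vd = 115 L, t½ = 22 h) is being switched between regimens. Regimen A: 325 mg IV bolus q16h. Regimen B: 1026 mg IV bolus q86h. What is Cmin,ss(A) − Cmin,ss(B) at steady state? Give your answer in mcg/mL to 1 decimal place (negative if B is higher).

3.7 mcg/mL

Regimen A: f = (1/2)^(16/22) ≈ 0.6040; Cmin,ss = (325/115)·f/(1−f) ≈ 4.310 mcg/mL.
Regimen B: f = (1/2)^(86/22) ≈ 0.0666; Cmin,ss = (1026/115)·f/(1−f) ≈ 0.637 mcg/mL.
Difference ≈ 4.310 − 0.637 ≈ 3.673 mcg/mL.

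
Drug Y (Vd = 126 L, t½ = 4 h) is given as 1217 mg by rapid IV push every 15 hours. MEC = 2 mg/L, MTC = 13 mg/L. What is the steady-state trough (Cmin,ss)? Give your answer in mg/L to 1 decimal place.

k = ln2/t½ = ln2/4 ≈ 0.173287 h⁻¹; fraction remaining f = e^(−kτ) = e^(−0.173287×15) ≈ 0.0743.
Accumulation ratio R = 1/(1 − f) ≈ 1/0.9257 ≈ 1.0803.
Each bolus raises the concentration by D/Vd = 1217/126 ≈ 9.659 mg/L.
Steady-state peak Cmax,ss = C₀·R ≈ 9.659 × 1.0803 ≈ 10.435 mg/L.
One interval later, Cmin,ss = Cmax,ss·e^(−kτ) ≈ 10.435 × 0.0743 ≈ 0.775 mg/L.
Trough 0.8 mg/L vs MEC 2 mg/L: subtherapeutic.

0.8 mg/L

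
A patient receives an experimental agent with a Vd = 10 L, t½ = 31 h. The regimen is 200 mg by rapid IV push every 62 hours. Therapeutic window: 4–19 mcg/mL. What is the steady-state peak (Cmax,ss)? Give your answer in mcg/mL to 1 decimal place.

The dosing interval is 2 half-lives, so f = 2^(−2) = 0.25.
Accumulation ratio R = 1/(1 − f) = 1/0.75 = 4/3.
Single-dose peak C₀ = D/Vd = 200/10 = 20 mcg/mL.
Steady-state peak Cmax,ss = C₀·R = 20 × 4/3 ≈ 26.667 mcg/mL.
Peak 26.7 mcg/mL vs MTC 19 mcg/mL: exceeds toxic threshold.

26.7 mcg/mL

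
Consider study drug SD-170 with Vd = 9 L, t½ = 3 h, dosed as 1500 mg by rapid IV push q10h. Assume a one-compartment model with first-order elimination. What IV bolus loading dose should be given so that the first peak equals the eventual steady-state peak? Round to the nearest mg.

1665 mg

f = (1/2)^(10/3) ≈ 0.099213; accumulation ratio R = 1/(1−f) ≈ 1.11014.
Loading dose to hit Cmax,ss on first dose: D_load = D_maint·R ≈ 1500 × 1.11014 ≈ 1665.21 mg.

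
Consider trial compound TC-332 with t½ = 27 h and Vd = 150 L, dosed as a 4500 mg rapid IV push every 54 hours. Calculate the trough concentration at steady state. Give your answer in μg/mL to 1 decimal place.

10.0 μg/mL

The dosing interval is 2 half-lives, so f = 2^(−2) = 0.25.
At steady state, R = 1/(1 − 0.25) = 4/3.
Single-dose peak C₀ = D/Vd = 4500/150 = 30 μg/mL.
Steady-state peak Cmax,ss = C₀·R = 30 × 4/3 ≈ 40.000 μg/mL.
Steady-state trough Cmin,ss = Cmax,ss·f ≈ 40.000 × 0.25 ≈ 10.000 μg/mL.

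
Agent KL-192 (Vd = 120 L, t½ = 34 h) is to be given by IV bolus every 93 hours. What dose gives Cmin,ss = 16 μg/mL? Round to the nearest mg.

10865 mg

τ/t½ = 93/34 ≈ 2.7353, so f = (1/2)^(93/34) ≈ 0.150174.
Cmin,ss = (D/Vd)·f/(1−f), so D = Cmin,ss·Vd·(1−f)/f.
D = 16 × 120 × (1−f)/f ≈ 16 × 120 × 5.65894 ≈ 10865.16 mg.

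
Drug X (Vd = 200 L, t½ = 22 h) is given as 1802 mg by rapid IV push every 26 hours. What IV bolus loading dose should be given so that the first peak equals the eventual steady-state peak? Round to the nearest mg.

3222 mg

f = (1/2)^(26/22) ≈ 0.440796; accumulation ratio R = 1/(1−f) ≈ 1.78826.
Loading dose to hit Cmax,ss on first dose: D_load = D_maint·R ≈ 1802 × 1.78826 ≈ 3222.44 mg.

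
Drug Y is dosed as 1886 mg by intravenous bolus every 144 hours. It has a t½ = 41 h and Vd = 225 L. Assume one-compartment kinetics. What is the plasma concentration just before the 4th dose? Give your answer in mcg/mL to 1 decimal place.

f = (1/2)^(τ/t½) = (1/2)^(144/41) ≈ 0.0876.
C₀ = D/Vd = 1886/225 ≈ 8.382 mcg/mL.
Before the 4th dose, 3 doses have been given. Superposition: Cmin = C₀·(f + f² + … + f^3).
≈ 8.382 × (0.0876 + 0.0077 + 0.0007) ≈ 8.382 × 0.0960 ≈ 0.805 mcg/mL.

0.8 mcg/mL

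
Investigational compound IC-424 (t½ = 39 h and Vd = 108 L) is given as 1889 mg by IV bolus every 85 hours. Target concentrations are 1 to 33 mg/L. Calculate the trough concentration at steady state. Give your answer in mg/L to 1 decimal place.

τ/t½ = 85/39 ≈ 2.1795, so fraction remaining f = (1/2)^(85/39) ≈ 0.2208.
At steady state, accumulation factor R = 1/(1 − e^(−kτ)) ≈ 1.2834.
Each bolus raises the concentration by D/Vd = 1889/108 ≈ 17.491 mg/L.
Cmax,ss = C₀/(1 − f) ≈ 17.491/0.7792 ≈ 22.447 mg/L.
One interval later, Cmin,ss = Cmax,ss·e^(−kτ) ≈ 22.447 × 0.2208 ≈ 4.956 mg/L.
Trough 5.0 mg/L vs MEC 1 mg/L: adequate.

5.0 mg/L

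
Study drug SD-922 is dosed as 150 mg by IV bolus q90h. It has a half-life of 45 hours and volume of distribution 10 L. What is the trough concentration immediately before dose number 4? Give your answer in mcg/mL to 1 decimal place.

4.9 mcg/mL

f = (1/2)^(τ/t½) = (1/2)^(90/45) ≈ 0.2500.
C₀ = D/Vd = 150/10 ≈ 15.000 mcg/mL.
Before the 4th dose, 3 doses have been given. Superposition: Cmin = C₀·(f + f² + … + f^3).
≈ 15.000 × (0.2500 + 0.0625 + 0.0156) ≈ 15.000 × 0.3281 ≈ 4.921 mcg/mL.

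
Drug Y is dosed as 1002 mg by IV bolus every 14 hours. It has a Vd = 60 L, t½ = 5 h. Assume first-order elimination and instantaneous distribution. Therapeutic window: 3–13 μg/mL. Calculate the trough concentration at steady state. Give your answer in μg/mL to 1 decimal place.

τ/t½ = 14/5 ≈ 2.8, so fraction remaining f = (1/2)^(14/5) ≈ 0.1436.
At steady state, accumulation factor R = 1/(1 − e^(−kτ)) ≈ 1.1677.
Single-dose peak C₀ = D/Vd = 1002/60 ≈ 16.700 μg/mL.
Cmax,ss = C₀/(1 − f) ≈ 16.700/0.8564 ≈ 19.500 μg/mL.
Steady-state trough Cmin,ss = Cmax,ss·f ≈ 19.500 × 0.1436 ≈ 2.800 μg/mL.
Trough 2.8 μg/mL vs MEC 3 μg/mL: subtherapeutic.

2.8 μg/mL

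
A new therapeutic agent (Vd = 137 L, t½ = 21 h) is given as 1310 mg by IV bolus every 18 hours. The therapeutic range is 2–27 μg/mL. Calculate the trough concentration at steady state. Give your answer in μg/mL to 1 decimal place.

k = ln2/t½ = ln2/21 ≈ 0.033007 h⁻¹; fraction remaining f = e^(−kτ) = e^(−0.033007×18) ≈ 0.5520.
Single-dose peak C₀ = D/Vd = 1310/137 ≈ 9.562 μg/mL.
Steady-state trough Cmin,ss = C₀·f/(1−f) ≈ 9.562 × 0.5520/0.4480 ≈ 11.782 μg/mL.
Trough 11.8 μg/mL vs MEC 2 μg/mL: adequate.

11.8 μg/mL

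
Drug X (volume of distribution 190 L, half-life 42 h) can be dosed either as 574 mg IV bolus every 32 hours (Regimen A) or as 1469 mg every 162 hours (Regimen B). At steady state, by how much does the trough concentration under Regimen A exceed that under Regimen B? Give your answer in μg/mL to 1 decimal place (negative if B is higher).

3.8 μg/mL

Regimen A: f = (1/2)^(32/42) ≈ 0.5897; Cmin,ss = (574/190)·f/(1−f) ≈ 4.342 μg/mL.
Regimen B: f = (1/2)^(162/42) ≈ 0.0690; Cmin,ss = (1469/190)·f/(1−f) ≈ 0.573 μg/mL.
Difference ≈ 4.342 − 0.573 ≈ 3.769 μg/mL.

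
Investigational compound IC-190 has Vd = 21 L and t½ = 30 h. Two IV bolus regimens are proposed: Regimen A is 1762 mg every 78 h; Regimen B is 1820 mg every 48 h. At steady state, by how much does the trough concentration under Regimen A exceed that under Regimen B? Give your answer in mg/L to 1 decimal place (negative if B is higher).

-26.1 mg/L

Regimen A: f = (1/2)^(78/30) ≈ 0.1649; Cmin,ss = (1762/21)·f/(1−f) ≈ 16.568 mg/L.
Regimen B: f = (1/2)^(48/30) ≈ 0.3299; Cmin,ss = (1820/21)·f/(1−f) ≈ 42.667 mg/L.
Difference ≈ 16.568 − 42.667 ≈ -26.099 mg/L.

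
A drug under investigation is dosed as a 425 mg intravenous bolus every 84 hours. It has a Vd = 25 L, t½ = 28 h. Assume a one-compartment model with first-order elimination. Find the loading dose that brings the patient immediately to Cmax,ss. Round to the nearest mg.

f = (1/2)^(84/28) ≈ 0.125000; accumulation ratio R = 1/(1−f) ≈ 1.14286.
Loading dose to hit Cmax,ss on first dose: D_load = D_maint·R ≈ 425 × 1.14286 ≈ 485.72 mg.

486 mg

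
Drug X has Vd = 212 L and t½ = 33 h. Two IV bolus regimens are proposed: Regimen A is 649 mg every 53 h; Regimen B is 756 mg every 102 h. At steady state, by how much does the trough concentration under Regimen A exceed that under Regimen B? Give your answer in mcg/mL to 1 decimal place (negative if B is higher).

Regimen A: f = (1/2)^(53/33) ≈ 0.3285; Cmin,ss = (649/212)·f/(1−f) ≈ 1.498 mcg/mL.
Regimen B: f = (1/2)^(102/33) ≈ 0.1174; Cmin,ss = (756/212)·f/(1−f) ≈ 0.474 mcg/mL.
Difference ≈ 1.498 − 0.474 ≈ 1.024 mcg/mL.

1.0 mcg/mL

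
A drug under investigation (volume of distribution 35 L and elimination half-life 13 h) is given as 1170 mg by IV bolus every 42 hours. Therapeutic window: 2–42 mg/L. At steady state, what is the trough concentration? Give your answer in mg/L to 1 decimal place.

4.0 mg/L

τ/t½ = 42/13 ≈ 3.2308, so fraction remaining f = (1/2)^(42/13) ≈ 0.1065.
Single-dose peak C₀ = D/Vd = 1170/35 ≈ 33.429 mg/L.
Steady-state trough Cmin,ss = C₀·f/(1−f) ≈ 33.429 × 0.1065/0.8935 ≈ 3.985 mg/L.
Trough 4.0 mg/L vs MEC 2 mg/L: adequate.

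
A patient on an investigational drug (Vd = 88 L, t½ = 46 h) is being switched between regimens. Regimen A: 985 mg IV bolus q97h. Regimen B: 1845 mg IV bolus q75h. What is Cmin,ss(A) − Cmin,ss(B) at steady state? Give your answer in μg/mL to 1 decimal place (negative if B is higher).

-6.6 μg/mL

Regimen A: f = (1/2)^(97/46) ≈ 0.2319; Cmin,ss = (985/88)·f/(1−f) ≈ 3.379 μg/mL.
Regimen B: f = (1/2)^(75/46) ≈ 0.3230; Cmin,ss = (1845/88)·f/(1−f) ≈ 10.003 μg/mL.
Difference ≈ 3.379 − 10.003 ≈ -6.624 μg/mL.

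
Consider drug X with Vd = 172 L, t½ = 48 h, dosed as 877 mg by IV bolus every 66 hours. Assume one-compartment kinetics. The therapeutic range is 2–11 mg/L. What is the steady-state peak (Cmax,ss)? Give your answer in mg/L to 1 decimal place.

τ/t½ = 66/48 ≈ 1.375, so fraction remaining f = (1/2)^(66/48) ≈ 0.3856.
At steady state, accumulation factor R = 1/(1 − e^(−kτ)) ≈ 1.6276.
Single-dose peak C₀ = D/Vd = 877/172 ≈ 5.099 mg/L.
Steady-state peak Cmax,ss = C₀·R ≈ 5.099 × 1.6276 ≈ 8.299 mg/L.
Peak 8.3 mg/L vs MTC 11 mg/L: below toxic threshold.

8.3 mg/L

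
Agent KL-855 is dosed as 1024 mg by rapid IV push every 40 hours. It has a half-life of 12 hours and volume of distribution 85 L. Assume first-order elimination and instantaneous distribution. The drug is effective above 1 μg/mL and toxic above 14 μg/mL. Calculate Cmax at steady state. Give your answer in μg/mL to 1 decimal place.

13.4 μg/mL

τ/t½ = 40/12 ≈ 3.3333, so fraction remaining f = (1/2)^(40/12) ≈ 0.0992.
Accumulation ratio R = 1/(1 − f) ≈ 1/0.9008 ≈ 1.1101.
Each bolus raises the concentration by D/Vd = 1024/85 ≈ 12.047 μg/mL.
Steady-state peak Cmax,ss = C₀·R ≈ 12.047 × 1.1101 ≈ 13.373 μg/mL.
Peak 13.4 μg/mL vs MTC 14 μg/mL: below toxic threshold.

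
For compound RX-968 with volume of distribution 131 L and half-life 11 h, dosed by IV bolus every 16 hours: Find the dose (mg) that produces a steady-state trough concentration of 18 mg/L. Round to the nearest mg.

τ/t½ = 16/11 ≈ 1.4545, so f = (1/2)^(16/11) ≈ 0.364870.
Cmin,ss = (D/Vd)·f/(1−f), so D = Cmin,ss·Vd·(1−f)/f.
D = 18 × 131 × (1−f)/f ≈ 18 × 131 × 1.74070 ≈ 4104.57 mg.

4105 mg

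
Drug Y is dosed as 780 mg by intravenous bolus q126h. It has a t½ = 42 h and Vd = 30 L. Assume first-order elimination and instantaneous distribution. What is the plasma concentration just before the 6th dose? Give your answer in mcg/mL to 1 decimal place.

3.7 mcg/mL

f = (1/2)^(τ/t½) = (1/2)^(126/42) ≈ 0.1250.
C₀ = D/Vd = 780/30 ≈ 26.000 mcg/mL.
Before the 6th dose, 5 doses have been given. Superposition: Cmin = C₀·(f + f² + … + f^5).
≈ 26.000 × (0.1250 + 0.0156 + 0.0020 + 0.0002 + 0.0000) ≈ 26.000 × 0.1428 ≈ 3.713 mcg/mL.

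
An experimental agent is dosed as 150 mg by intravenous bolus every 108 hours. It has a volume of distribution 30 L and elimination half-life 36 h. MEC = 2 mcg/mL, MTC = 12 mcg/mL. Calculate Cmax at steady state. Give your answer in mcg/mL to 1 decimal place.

5.7 mcg/mL

τ = 108 h = 3 half-lives, so f = (1/2)^3 = 0.125.
Accumulation ratio R = 1/(1 − f) = 1/0.875 = 8/7.
Single-dose peak C₀ = D/Vd = 150/30 = 5 mcg/mL.
Steady-state peak Cmax,ss = C₀·R = 5 × 8/7 ≈ 5.714 mcg/mL.
Peak 5.7 mcg/mL vs MTC 12 mcg/mL: below toxic threshold.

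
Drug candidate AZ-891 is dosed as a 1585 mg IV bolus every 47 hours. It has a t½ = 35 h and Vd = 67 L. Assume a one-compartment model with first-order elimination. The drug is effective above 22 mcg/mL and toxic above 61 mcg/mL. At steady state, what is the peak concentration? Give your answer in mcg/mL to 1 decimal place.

τ/t½ = 47/35 ≈ 1.3429, so fraction remaining f = (1/2)^(47/35) ≈ 0.3942.
Accumulation ratio R = 1/(1 − f) ≈ 1/0.6058 ≈ 1.6507.
Each bolus raises the concentration by D/Vd = 1585/67 ≈ 23.657 mcg/mL.
Steady-state peak Cmax,ss = C₀·R ≈ 23.657 × 1.6507 ≈ 39.051 mcg/mL.
Peak 39.1 mcg/mL vs MTC 61 mcg/mL: below toxic threshold.

39.1 mcg/mL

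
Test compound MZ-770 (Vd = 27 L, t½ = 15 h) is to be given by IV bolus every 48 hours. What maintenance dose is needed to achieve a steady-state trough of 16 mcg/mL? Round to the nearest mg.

τ/t½ = 48/15 ≈ 3.2, so f = (1/2)^(48/15) ≈ 0.108819.
Cmin,ss = (D/Vd)·f/(1−f), so D = Cmin,ss·Vd·(1−f)/f.
D = 16 × 27 × (1−f)/f ≈ 16 × 27 × 8.18957 ≈ 3537.89 mg.

3538 mg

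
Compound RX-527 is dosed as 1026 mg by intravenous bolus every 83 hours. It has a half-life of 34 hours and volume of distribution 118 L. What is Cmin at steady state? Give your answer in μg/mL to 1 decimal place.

2.0 μg/mL

k = ln2/t½ = ln2/34 ≈ 0.020387 h⁻¹; fraction remaining f = e^(−kτ) = e^(−0.020387×83) ≈ 0.1841.
Single-dose peak C₀ = D/Vd = 1026/118 ≈ 8.695 μg/mL.
Steady-state trough Cmin,ss = C₀·f/(1−f) ≈ 8.695 × 0.1841/0.8159 ≈ 1.962 μg/mL.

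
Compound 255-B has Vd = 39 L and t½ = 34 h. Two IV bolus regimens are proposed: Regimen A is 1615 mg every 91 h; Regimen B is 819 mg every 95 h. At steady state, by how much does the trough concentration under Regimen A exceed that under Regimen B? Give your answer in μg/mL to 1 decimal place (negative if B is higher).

4.1 μg/mL

Regimen A: f = (1/2)^(91/34) ≈ 0.1564; Cmin,ss = (1615/39)·f/(1−f) ≈ 7.677 μg/mL.
Regimen B: f = (1/2)^(95/34) ≈ 0.1442; Cmin,ss = (819/39)·f/(1−f) ≈ 3.538 μg/mL.
Difference ≈ 7.677 − 3.538 ≈ 4.139 μg/mL.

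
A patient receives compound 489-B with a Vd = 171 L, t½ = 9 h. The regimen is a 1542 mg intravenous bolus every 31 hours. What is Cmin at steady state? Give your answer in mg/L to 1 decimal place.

0.9 mg/L

k = ln2/t½ = ln2/9 ≈ 0.077016 h⁻¹; fraction remaining f = e^(−kτ) = e^(−0.077016×31) ≈ 0.0919.
Each bolus raises the concentration by D/Vd = 1542/171 ≈ 9.018 mg/L.
Steady-state trough Cmin,ss = C₀·f/(1−f) ≈ 9.018 × 0.0919/0.9081 ≈ 0.913 mg/L.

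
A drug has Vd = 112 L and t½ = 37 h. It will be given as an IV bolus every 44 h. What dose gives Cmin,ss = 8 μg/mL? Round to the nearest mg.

τ/t½ = 44/37 ≈ 1.1892, so f = (1/2)^(44/37) ≈ 0.438549.
Cmin,ss = (D/Vd)·f/(1−f), so D = Cmin,ss·Vd·(1−f)/f.
D = 8 × 112 × (1−f)/f ≈ 8 × 112 × 1.28025 ≈ 1147.10 mg.

1147 mg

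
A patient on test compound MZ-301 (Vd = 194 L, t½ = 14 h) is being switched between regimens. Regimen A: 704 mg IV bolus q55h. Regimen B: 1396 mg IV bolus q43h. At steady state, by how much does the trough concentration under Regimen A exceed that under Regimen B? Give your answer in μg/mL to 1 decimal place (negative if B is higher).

Regimen A: f = (1/2)^(55/14) ≈ 0.0657; Cmin,ss = (704/194)·f/(1−f) ≈ 0.255 μg/mL.
Regimen B: f = (1/2)^(43/14) ≈ 0.1190; Cmin,ss = (1396/194)·f/(1−f) ≈ 0.972 μg/mL.
Difference ≈ 0.255 − 0.972 ≈ -0.717 μg/mL.

-0.7 μg/mL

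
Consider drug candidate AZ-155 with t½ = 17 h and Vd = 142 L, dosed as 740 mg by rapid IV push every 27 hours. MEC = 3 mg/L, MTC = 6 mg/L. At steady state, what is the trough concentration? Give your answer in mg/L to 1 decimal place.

k = ln2/t½ = ln2/17 ≈ 0.040773 h⁻¹; fraction remaining f = e^(−kτ) = e^(−0.040773×27) ≈ 0.3326.
At steady state, accumulation factor R = 1/(1 − e^(−kτ)) ≈ 1.4984.
Single-dose peak C₀ = D/Vd = 740/142 ≈ 5.211 mg/L.
Cmax,ss = C₀/(1 − f) ≈ 5.211/0.6674 ≈ 7.808 mg/L.
One interval later, Cmin,ss = Cmax,ss·e^(−kτ) ≈ 7.808 × 0.3326 ≈ 2.597 mg/L.
Trough 2.6 mg/L vs MEC 3 mg/L: subtherapeutic.

2.6 mg/L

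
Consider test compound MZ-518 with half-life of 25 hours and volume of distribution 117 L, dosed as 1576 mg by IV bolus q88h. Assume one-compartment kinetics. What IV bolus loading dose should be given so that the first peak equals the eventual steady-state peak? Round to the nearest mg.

1727 mg

f = (1/2)^(88/25) ≈ 0.087171; accumulation ratio R = 1/(1−f) ≈ 1.09550.
Loading dose to hit Cmax,ss on first dose: D_load = D_maint·R ≈ 1576 × 1.09550 ≈ 1726.51 mg.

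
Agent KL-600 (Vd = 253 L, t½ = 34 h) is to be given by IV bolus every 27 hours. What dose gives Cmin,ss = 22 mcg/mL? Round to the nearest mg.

4086 mg

τ/t½ = 27/34 ≈ 0.79412, so f = (1/2)^(27/34) ≈ 0.576696.
Cmin,ss = (D/Vd)·f/(1−f), so D = Cmin,ss·Vd·(1−f)/f.
D = 22 × 253 × (1−f)/f ≈ 22 × 253 × 0.73402 ≈ 4085.56 mg.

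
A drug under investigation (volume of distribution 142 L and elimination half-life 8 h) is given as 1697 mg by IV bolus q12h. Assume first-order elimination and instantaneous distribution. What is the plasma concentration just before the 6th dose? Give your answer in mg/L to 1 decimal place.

6.5 mg/L

f = (1/2)^(τ/t½) = (1/2)^(12/8) ≈ 0.3536.
C₀ = D/Vd = 1697/142 ≈ 11.951 mg/L.
Before the 6th dose, 5 doses have been given. Superposition: Cmin = C₀·(f + f² + … + f^5).
≈ 11.951 × (0.3536 + 0.1250 + 0.0442 + 0.0156 + 0.0055) ≈ 11.951 × 0.5439 ≈ 6.500 mg/L.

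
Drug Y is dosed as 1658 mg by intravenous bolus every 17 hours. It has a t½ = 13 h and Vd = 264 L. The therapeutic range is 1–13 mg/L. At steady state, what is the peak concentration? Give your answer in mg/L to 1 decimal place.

k = ln2/t½ = ln2/13 ≈ 0.053319 h⁻¹; fraction remaining f = e^(−kτ) = e^(−0.053319×17) ≈ 0.4040.
Accumulation ratio R = 1/(1 − f) ≈ 1/0.5960 ≈ 1.6779.
Each bolus raises the concentration by D/Vd = 1658/264 ≈ 6.280 mg/L.
Cmax,ss = C₀/(1 − f) ≈ 6.280/0.5960 ≈ 10.537 mg/L.
Peak 10.5 mg/L vs MTC 13 mg/L: below toxic threshold.

10.5 mg/L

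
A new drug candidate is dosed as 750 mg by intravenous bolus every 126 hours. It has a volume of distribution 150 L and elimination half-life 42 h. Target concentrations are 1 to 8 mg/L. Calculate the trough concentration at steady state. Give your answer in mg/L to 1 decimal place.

The dosing interval is 3 half-lives, so f = 2^(−3) = 0.125.
Accumulation ratio R = 1/(1 − f) = 1/0.875 = 8/7.
Single-dose peak C₀ = D/Vd = 750/150 = 5 mg/L.
Steady-state peak Cmax,ss = C₀·R = 5 × 8/7 ≈ 5.714 mg/L.
Steady-state trough Cmin,ss = Cmax,ss·f ≈ 5.714 × 0.125 ≈ 0.714 mg/L.
Trough 0.7 mg/L vs MEC 1 mg/L: subtherapeutic.

0.7 mg/L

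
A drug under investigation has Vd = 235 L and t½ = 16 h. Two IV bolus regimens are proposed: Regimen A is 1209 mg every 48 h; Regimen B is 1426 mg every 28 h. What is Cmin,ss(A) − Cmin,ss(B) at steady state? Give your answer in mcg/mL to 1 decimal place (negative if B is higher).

-1.8 mcg/mL

Regimen A: f = (1/2)^(48/16) ≈ 0.1250; Cmin,ss = (1209/235)·f/(1−f) ≈ 0.735 mcg/mL.
Regimen B: f = (1/2)^(28/16) ≈ 0.2973; Cmin,ss = (1426/235)·f/(1−f) ≈ 2.567 mcg/mL.
Difference ≈ 0.735 − 2.567 ≈ -1.832 mcg/mL.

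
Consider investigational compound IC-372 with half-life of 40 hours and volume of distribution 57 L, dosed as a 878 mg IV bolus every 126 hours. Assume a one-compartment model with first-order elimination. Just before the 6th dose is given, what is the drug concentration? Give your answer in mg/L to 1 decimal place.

f = (1/2)^(τ/t½) = (1/2)^(126/40) ≈ 0.1127.
C₀ = D/Vd = 878/57 ≈ 15.404 mg/L.
Before the 6th dose, 5 doses have been given. Superposition: Cmin = C₀·(f + f² + … + f^5).
≈ 15.404 × (0.1127 + 0.0127 + 0.0014 + 0.0002 + 0.0000) ≈ 15.404 × 0.1270 ≈ 1.956 mg/L.

2.0 mg/L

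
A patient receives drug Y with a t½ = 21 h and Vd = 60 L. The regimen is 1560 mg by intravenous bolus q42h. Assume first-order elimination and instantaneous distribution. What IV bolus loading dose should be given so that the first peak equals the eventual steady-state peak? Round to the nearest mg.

2080 mg

f = (1/2)^(42/21) ≈ 0.250000; accumulation ratio R = 1/(1−f) ≈ 1.33333.
Loading dose to hit Cmax,ss on first dose: D_load = D_maint·R ≈ 1560 × 1.33333 ≈ 2079.99 mg.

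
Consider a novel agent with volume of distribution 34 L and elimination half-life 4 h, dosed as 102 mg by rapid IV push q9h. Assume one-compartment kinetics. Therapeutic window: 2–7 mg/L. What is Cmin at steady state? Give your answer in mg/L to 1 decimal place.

τ/t½ = 9/4 ≈ 2.25, so fraction remaining f = (1/2)^(9/4) ≈ 0.2102.
Accumulation ratio R = 1/(1 − f) ≈ 1/0.7898 ≈ 1.2661.
Each bolus raises the concentration by D/Vd = 102/34 ≈ 3.000 mg/L.
Cmax,ss = C₀/(1 − f) ≈ 3.000/0.7898 ≈ 3.798 mg/L.
Steady-state trough Cmin,ss = Cmax,ss·f ≈ 3.798 × 0.2102 ≈ 0.798 mg/L.
Trough 0.8 mg/L vs MEC 2 mg/L: subtherapeutic.

0.8 mg/L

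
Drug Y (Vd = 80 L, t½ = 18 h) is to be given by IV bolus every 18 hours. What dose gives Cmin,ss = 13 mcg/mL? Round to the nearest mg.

1040 mg

τ/t½ = 18/18 ≈ 1, so f = (1/2)^(18/18) ≈ 0.500000.
Cmin,ss = (D/Vd)·f/(1−f), so D = Cmin,ss·Vd·(1−f)/f.
D = 13 × 80 × (1−f)/f ≈ 13 × 80 × 1.00000 ≈ 1040.00 mg.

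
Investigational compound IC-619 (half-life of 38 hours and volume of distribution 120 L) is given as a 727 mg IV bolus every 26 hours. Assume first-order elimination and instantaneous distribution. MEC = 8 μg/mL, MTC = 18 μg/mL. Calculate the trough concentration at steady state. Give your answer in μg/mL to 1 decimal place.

10.0 μg/mL

Over one 26-h interval, 26/38 ≈ 0.68421 half-lives elapse, leaving f ≈ 0.6223 of each dose.
At steady state, accumulation factor R = 1/(1 − e^(−kτ)) ≈ 2.6476.
Each bolus raises the concentration by D/Vd = 727/120 ≈ 6.058 μg/mL.
Cmax,ss = C₀/(1 − f) ≈ 6.058/0.3777 ≈ 16.039 μg/mL.
One interval later, Cmin,ss = Cmax,ss·e^(−kτ) ≈ 16.039 × 0.6223 ≈ 9.981 μg/mL.
Trough 10.0 μg/mL vs MEC 8 μg/mL: adequate.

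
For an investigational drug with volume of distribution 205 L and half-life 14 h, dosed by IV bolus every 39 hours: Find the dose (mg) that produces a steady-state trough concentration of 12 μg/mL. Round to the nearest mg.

τ/t½ = 39/14 ≈ 2.7857, so f = (1/2)^(39/14) ≈ 0.145016.
Cmin,ss = (D/Vd)·f/(1−f), so D = Cmin,ss·Vd·(1−f)/f.
D = 12 × 205 × (1−f)/f ≈ 12 × 205 × 5.89579 ≈ 14503.64 mg.

14504 mg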